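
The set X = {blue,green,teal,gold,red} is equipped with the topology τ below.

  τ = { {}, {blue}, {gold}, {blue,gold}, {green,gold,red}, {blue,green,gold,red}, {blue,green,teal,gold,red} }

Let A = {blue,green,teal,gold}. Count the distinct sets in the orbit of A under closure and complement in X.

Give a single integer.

6

complement {red}; its interior {}; cl(A) = X∖{} = {blue,green,teal,gold,red}
With k = closure, c = complement:
  1. A     = {blue,green,teal,gold}
  2. kA    = {blue,green,teal,gold,red}
  3. cA    = {red}
  4. ckA   = {}
  5. kcA   = {green,teal,red}
  6. ckcA  = {blue,gold}
k, c of each give nothing new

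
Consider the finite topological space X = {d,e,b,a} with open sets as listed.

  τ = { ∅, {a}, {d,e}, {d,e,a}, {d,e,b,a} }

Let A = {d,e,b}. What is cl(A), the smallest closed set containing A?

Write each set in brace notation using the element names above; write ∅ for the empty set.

complement {a}; its interior {a}; cl(A) = X∖{a} = {d,e,b}

{d,e,b}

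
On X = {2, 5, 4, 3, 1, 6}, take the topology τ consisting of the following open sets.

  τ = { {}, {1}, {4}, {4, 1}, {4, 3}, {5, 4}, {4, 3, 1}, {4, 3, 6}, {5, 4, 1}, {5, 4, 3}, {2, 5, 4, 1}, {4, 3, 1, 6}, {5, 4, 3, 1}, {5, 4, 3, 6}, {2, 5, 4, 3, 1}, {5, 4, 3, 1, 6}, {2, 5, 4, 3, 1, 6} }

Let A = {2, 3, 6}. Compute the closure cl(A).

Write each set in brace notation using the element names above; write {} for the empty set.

cl via duality: int({5, 4, 1}) = {5, 4, 1}, so X∖{5, 4, 1} = {2, 3, 6}

{2, 3, 6}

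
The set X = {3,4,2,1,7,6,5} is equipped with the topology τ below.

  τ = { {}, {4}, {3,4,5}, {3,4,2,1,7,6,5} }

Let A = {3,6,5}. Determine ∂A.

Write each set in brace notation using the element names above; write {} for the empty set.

open subsets of A: {}; so int(A) = {}
closure: X∖int(X∖A) = X∖{4} = {3,2,1,7,6,5}
∂A = {3,2,1,7,6,5} minus {} = {3,2,1,7,6,5}

{3,2,1,7,6,5}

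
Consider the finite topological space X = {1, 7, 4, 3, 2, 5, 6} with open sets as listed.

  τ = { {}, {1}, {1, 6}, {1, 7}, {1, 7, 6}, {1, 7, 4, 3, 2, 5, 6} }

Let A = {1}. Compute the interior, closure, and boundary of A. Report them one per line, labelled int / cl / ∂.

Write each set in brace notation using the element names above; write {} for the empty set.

opens ⊆ A: {}, {1}; union → int = {1}
complement {7, 4, 3, 2, 5, 6}; its interior {}; cl(A) = X∖{} = {1, 7, 4, 3, 2, 5, 6}
boundary = {1, 7, 4, 3, 2, 5, 6} ∖ {1} = {7, 4, 3, 2, 5, 6}

int(A) = {1}
cl(A)  = {1, 7, 4, 3, 2, 5, 6}
∂A     = {7, 4, 3, 2, 5, 6}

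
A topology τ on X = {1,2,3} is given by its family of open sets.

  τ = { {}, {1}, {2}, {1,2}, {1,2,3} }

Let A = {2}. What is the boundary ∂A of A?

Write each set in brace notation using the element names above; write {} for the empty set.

{3}

U open, U⊆A: {}, {2}. int(A) = ⋃ = {2}
X∖A={1,3}, int(X∖A)={1}, hence cl(A)={2,3}
∂A: remove int from cl → {3}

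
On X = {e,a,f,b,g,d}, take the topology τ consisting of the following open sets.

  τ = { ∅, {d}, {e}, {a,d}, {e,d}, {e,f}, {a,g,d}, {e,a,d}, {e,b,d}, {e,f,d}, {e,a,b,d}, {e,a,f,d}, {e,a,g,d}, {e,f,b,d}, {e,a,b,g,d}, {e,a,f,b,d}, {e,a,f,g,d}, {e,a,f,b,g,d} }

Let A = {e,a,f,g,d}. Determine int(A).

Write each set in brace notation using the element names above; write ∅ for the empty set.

U open, U⊆A: ∅, {e}, {d}, {e,d}, {e,f}, {a,d}, {a,g,d}, {e,f,d}, {e,a,d}, {e,a,f,d}, {e,a,g,d}, {e,a,f,g,d}. int(A) = ⋃ = {e,a,f,g,d}

{e,a,f,g,d}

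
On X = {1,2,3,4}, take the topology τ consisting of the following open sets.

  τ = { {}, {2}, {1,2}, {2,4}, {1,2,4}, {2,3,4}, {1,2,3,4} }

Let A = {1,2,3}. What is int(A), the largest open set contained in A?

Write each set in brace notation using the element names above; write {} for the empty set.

{1,2}

interior: largest open inside A is {1,2} (from {}, {2}, {1,2})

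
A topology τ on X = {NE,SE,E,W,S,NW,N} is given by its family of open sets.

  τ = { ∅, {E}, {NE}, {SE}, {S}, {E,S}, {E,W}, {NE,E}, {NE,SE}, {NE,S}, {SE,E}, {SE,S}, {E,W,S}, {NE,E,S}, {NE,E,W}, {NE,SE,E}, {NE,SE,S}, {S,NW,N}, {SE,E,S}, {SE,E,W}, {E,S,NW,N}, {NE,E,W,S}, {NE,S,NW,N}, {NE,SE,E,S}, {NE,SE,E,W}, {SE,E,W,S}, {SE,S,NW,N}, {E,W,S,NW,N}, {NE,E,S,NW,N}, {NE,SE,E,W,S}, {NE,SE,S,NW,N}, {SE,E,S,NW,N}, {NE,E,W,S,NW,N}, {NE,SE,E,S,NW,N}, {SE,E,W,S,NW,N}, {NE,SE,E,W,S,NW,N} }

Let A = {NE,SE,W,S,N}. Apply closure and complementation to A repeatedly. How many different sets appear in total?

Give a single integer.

complement {E,NW}; its interior {E}; cl(A) = X∖{E} = {NE,SE,W,S,NW,N}
With k = closure, c = complement:
  1. A     = {NE,SE,W,S,N}
  2. kA    = {NE,SE,W,S,NW,N}
  3. cA    = {E,NW}
  4. ckA   = {E}
  5. kcA   = {E,W,NW,N}
  6. kckA  = {E,W}
  7. ckcA  = {NE,SE,S}
  8. ckckA = {NE,SE,S,NW,N}
k, c of each give nothing new

8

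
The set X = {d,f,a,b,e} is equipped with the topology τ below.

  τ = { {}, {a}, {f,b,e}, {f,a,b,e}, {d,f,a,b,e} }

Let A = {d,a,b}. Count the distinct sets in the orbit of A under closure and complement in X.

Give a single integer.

8

closure: X∖int(X∖A) = X∖{} = {d,f,a,b,e}
Let k=closure and c=complement:
  1. A     = {d,a,b}
  2. kA    = {d,f,a,b,e}
  3. cA    = {f,e}
  4. ckA   = {}
  5. kcA   = {d,f,b,e}
  6. ckcA  = {a}
  7. kckcA = {d,a}
  8. ckckcA = {f,b,e}
— saturated at 8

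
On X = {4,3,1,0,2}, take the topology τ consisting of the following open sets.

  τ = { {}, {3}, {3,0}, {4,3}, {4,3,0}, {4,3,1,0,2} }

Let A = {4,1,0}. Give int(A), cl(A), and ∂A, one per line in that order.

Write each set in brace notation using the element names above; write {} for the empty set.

int(A) = {}
cl(A)  = {4,1,0,2}
∂A     = {4,1,0,2}

open subsets of A: {}; so int(A) = {}
closure: X∖int(X∖A) = X∖{3} = {4,1,0,2}
∂A = {4,1,0,2} minus {} = {4,1,0,2}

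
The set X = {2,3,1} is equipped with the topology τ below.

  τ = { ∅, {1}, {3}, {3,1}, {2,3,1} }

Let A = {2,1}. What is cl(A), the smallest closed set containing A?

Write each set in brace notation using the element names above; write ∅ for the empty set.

{2,1}

cl via duality: int({3}) = {3}, so X∖{3} = {2,1}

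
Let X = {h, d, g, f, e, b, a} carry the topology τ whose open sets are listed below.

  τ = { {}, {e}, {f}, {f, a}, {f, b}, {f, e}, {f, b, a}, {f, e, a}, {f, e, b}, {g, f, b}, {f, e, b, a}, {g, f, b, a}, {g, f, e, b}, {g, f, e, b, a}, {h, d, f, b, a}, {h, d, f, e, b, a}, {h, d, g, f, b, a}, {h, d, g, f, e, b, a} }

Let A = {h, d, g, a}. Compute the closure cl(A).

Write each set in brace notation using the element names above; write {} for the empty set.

{h, d, g, a}

cl via duality: int({f, e, b}) = {f, e, b}, so X∖{f, e, b} = {h, d, g, a}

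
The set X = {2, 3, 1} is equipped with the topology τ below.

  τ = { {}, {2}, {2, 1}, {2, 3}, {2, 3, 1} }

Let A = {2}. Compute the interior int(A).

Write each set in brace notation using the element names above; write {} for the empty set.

{2}

interior: largest open inside A is {2} (from {}, {2})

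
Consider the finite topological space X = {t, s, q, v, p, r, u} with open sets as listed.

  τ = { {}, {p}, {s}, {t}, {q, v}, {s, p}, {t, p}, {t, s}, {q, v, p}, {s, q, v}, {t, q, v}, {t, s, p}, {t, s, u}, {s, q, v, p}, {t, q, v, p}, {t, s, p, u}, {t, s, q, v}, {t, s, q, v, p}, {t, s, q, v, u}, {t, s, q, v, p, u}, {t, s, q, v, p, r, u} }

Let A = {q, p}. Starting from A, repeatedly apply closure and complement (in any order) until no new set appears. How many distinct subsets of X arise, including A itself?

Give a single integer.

complement {t, s, v, r, u}; its interior {t, s, u}; cl(A) = X∖{t, s, u} = {q, v, p, r}
With k = closure, c = complement:
  1. A     = {q, p}
  2. kA    = {q, v, p, r}
  3. cA    = {t, s, v, r, u}
  4. ckA   = {t, s, u}
  5. kcA   = {t, s, q, v, r, u}
  6. kckA  = {t, s, r, u}
  7. ckcA  = {p}
  8. ckckA = {q, v, p}
  9. kckcA = {p, r}
  10. ckckcA = {t, s, q, v, u}
k, c of each give nothing new

10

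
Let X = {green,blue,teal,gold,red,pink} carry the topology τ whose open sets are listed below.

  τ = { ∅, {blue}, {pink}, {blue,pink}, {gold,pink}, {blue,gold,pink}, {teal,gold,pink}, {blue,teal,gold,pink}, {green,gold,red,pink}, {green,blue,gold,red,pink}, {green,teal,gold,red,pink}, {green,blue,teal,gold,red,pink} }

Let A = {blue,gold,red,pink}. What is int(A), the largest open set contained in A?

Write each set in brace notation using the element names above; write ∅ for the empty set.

{blue,gold,pink}

U open, U⊆A: ∅, {pink}, {blue}, {gold,pink}, {blue,pink}, {blue,gold,pink}. int(A) = ⋃ = {blue,gold,pink}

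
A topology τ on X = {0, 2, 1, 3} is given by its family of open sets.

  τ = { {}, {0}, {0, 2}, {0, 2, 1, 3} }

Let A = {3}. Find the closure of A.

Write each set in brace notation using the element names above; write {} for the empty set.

{1, 3}

closure: X∖int(X∖A) = X∖{0, 2} = {1, 3}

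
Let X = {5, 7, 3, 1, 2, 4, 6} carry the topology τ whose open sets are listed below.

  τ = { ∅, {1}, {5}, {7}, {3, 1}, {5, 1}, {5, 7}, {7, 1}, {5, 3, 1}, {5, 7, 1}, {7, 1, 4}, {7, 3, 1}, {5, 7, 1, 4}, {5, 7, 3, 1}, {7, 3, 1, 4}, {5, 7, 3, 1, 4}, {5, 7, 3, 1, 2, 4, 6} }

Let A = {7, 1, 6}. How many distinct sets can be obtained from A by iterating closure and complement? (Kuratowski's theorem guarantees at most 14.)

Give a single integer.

closure: X∖int(X∖A) = X∖{5} = {7, 3, 1, 2, 4, 6}
Let k=closure and c=complement:
  1. A     = {7, 1, 6}
  2. kA    = {7, 3, 1, 2, 4, 6}
  3. cA    = {5, 3, 2, 4}
  4. ckA   = {5}
  5. kcA   = {5, 3, 2, 4, 6}
  6. kckA  = {5, 2, 6}
  7. ckcA  = {7, 1}
  8. ckckA = {7, 3, 1, 4}
— saturated at 8

8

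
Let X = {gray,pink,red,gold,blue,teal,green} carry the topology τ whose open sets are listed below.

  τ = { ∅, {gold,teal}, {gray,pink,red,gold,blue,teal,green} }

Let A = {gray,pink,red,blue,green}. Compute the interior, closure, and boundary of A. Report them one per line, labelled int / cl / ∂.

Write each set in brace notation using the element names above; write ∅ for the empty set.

interior: largest open inside A is ∅ (from ∅)
cl via duality: int({gold,teal}) = {gold,teal}, so X∖{gold,teal} = {gray,pink,red,blue,green}
cl∖int = {gray,pink,red,blue,green}

int(A) = ∅
cl(A)  = {gray,pink,red,blue,green}
∂A     = {gray,pink,red,blue,green}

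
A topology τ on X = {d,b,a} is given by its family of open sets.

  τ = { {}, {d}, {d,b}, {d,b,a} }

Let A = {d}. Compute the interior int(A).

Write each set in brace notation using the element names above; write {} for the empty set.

U open, U⊆A: {}, {d}. int(A) = ⋃ = {d}

{d}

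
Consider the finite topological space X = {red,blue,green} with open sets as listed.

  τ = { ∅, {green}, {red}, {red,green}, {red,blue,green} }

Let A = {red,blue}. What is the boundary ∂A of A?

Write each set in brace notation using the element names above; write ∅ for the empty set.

opens ⊆ A: ∅, {red}; union → int = {red}
complement {green}; its interior {green}; cl(A) = X∖{green} = {red,blue}
boundary = {red,blue} ∖ {red} = {blue}

{blue}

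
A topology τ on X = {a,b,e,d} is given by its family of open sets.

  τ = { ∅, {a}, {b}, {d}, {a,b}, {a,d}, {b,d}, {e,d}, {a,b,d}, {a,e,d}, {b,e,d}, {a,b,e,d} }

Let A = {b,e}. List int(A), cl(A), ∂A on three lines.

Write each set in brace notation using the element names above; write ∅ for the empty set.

int(A) = {b}
cl(A)  = {b,e}
∂A     = {e}

interior: largest open inside A is {b} (from ∅, {b})
cl via duality: int({a,d}) = {a,d}, so X∖{a,d} = {b,e}
cl∖int = {e}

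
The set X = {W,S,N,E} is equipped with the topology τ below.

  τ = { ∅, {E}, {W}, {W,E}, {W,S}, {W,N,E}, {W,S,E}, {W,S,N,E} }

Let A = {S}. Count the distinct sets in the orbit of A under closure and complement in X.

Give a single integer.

cl via duality: int({W,N,E}) = {W,N,E}, so X∖{W,N,E} = {S}
Write k for closure, c for complement:
  1. A     = {S}
  2. cA    = {W,N,E}
  3. kcA   = {W,S,N,E}
  4. ckcA  = ∅
applying k or c yields no new set

4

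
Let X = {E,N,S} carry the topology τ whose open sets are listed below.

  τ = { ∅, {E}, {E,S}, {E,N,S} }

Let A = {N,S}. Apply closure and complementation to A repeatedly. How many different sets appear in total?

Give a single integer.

closure: X∖int(X∖A) = X∖{E} = {N,S}
Let k=closure and c=complement:
  1. A     = {N,S}
  2. cA    = {E}
  3. kcA   = {E,N,S}
  4. ckcA  = ∅
— saturated at 4

4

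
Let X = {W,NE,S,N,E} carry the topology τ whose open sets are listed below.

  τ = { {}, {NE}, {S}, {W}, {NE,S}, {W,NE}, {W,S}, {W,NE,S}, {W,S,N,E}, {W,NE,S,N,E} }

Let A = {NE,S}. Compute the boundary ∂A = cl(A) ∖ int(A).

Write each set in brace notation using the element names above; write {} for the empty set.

interior: largest open inside A is {NE,S} (from {}, {S}, {NE}, {NE,S})
cl via duality: int({W,N,E}) = {W}, so X∖{W} = {NE,S,N,E}
cl∖int = {N,E}

{N,E}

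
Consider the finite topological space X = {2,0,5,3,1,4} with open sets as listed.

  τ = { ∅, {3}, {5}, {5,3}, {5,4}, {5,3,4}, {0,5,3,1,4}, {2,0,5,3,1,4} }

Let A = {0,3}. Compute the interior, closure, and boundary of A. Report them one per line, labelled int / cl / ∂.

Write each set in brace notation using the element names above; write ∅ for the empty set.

interior: largest open inside A is {3} (from ∅, {3})
cl via duality: int({2,5,1,4}) = {5,4}, so X∖{5,4} = {2,0,3,1}
cl∖int = {2,0,1}

int(A) = {3}
cl(A)  = {2,0,3,1}
∂A     = {2,0,1}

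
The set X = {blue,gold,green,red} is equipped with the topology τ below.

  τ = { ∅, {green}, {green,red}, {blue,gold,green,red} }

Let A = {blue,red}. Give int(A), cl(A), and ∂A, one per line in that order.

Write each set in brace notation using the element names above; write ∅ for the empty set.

interior: largest open inside A is ∅ (from ∅)
cl via duality: int({gold,green}) = {green}, so X∖{green} = {blue,gold,red}
cl∖int = {blue,gold,red}

int(A) = ∅
cl(A)  = {blue,gold,red}
∂A     = {blue,gold,red}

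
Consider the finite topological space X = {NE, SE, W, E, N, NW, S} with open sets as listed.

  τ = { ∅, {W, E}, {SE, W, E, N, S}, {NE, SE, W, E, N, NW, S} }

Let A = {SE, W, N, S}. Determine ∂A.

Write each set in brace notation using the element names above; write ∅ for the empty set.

{NE, SE, W, E, N, NW, S}

interior: largest open inside A is ∅ (from ∅)
cl via duality: int({NE, E, NW}) = ∅, so X∖∅ = {NE, SE, W, E, N, NW, S}
cl∖int = {NE, SE, W, E, N, NW, S}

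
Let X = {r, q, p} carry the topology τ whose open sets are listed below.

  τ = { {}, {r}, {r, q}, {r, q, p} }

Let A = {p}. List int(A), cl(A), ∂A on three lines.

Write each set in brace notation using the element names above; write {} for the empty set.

int(A) = {}
cl(A)  = {p}
∂A     = {p}

open subsets of A: {}; so int(A) = {}
closure: X∖int(X∖A) = X∖{r, q} = {p}
∂A = {p} minus {} = {p}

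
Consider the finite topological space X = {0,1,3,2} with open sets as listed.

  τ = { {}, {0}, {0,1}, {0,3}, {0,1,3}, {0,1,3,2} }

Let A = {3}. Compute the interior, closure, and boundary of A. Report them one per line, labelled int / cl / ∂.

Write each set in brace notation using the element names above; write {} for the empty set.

interior: largest open inside A is {} (from {})
cl via duality: int({0,1,2}) = {0,1}, so X∖{0,1} = {3,2}
cl∖int = {3,2}

int(A) = {}
cl(A)  = {3,2}
∂A     = {3,2}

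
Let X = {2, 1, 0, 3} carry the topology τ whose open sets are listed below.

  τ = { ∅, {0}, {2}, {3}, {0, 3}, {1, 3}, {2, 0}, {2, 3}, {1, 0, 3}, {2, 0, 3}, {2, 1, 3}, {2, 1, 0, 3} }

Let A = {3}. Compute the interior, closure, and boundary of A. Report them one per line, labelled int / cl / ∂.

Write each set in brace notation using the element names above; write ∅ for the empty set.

int(A) = {3}
cl(A)  = {1, 3}
∂A     = {1}

U open, U⊆A: ∅, {3}. int(A) = ⋃ = {3}
X∖A={2, 1, 0}, int(X∖A)={2, 0}, hence cl(A)={1, 3}
∂A: remove int from cl → {1}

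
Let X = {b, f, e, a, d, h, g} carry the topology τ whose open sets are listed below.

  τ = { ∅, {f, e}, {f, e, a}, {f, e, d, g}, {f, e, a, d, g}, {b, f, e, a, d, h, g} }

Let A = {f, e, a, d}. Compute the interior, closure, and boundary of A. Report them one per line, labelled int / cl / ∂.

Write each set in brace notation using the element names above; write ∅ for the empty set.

int(A) = {f, e, a}
cl(A)  = {b, f, e, a, d, h, g}
∂A     = {b, d, h, g}

open subsets of A: ∅, {f, e}, {f, e, a}; so int(A) = {f, e, a}
closure: X∖int(X∖A) = X∖∅ = {b, f, e, a, d, h, g}
∂A = {b, f, e, a, d, h, g} minus {f, e, a} = {b, d, h, g}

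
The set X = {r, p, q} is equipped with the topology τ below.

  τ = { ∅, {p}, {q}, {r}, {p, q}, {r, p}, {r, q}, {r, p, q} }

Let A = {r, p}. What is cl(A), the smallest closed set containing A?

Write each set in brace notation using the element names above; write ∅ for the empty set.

cl via duality: int({q}) = {q}, so X∖{q} = {r, p}

{r, p}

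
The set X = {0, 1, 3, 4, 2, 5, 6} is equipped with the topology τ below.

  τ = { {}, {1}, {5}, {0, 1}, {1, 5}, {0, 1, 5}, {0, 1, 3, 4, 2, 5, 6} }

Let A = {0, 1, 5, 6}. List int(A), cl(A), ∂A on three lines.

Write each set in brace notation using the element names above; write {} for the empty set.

open subsets of A: {}, {5}, {1}, {1, 5}, {0, 1}, {0, 1, 5}; so int(A) = {0, 1, 5}
closure: X∖int(X∖A) = X∖{} = {0, 1, 3, 4, 2, 5, 6}
∂A = {0, 1, 3, 4, 2, 5, 6} minus {0, 1, 5} = {3, 4, 2, 6}

int(A) = {0, 1, 5}
cl(A)  = {0, 1, 3, 4, 2, 5, 6}
∂A     = {3, 4, 2, 6}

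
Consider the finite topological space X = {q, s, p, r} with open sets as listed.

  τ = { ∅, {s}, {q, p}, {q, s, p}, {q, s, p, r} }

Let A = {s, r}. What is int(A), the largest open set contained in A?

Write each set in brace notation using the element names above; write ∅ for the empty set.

{s}

U open, U⊆A: ∅, {s}. int(A) = ⋃ = {s}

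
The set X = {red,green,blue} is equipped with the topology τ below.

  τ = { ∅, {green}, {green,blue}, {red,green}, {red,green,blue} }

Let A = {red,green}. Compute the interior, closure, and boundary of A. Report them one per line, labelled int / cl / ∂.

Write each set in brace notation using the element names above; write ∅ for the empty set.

interior: largest open inside A is {red,green} (from ∅, {green}, {red,green})
cl via duality: int({blue}) = ∅, so X∖∅ = {red,green,blue}
cl∖int = {blue}

int(A) = {red,green}
cl(A)  = {red,green,blue}
∂A     = {blue}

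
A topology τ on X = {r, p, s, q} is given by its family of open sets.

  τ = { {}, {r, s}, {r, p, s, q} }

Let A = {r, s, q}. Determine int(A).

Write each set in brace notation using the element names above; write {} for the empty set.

{r, s}

U open, U⊆A: {}, {r, s}. int(A) = ⋃ = {r, s}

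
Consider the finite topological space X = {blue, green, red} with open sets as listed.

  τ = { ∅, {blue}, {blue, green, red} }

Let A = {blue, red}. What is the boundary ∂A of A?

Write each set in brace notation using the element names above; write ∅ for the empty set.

U open, U⊆A: ∅, {blue}. int(A) = ⋃ = {blue}
X∖A={green}, int(X∖A)=∅, hence cl(A)={blue, green, red}
∂A: remove int from cl → {green, red}

{green, red}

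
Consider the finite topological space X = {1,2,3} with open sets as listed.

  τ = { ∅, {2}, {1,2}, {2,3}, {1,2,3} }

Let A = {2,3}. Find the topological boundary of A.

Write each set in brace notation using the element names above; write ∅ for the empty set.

U open, U⊆A: ∅, {2}, {2,3}. int(A) = ⋃ = {2,3}
X∖A={1}, int(X∖A)=∅, hence cl(A)={1,2,3}
∂A: remove int from cl → {1}

{1}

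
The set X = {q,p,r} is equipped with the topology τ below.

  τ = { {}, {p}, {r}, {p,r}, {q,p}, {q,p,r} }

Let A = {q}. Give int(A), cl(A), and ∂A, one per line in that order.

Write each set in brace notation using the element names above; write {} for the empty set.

int(A) = {}
cl(A)  = {q}
∂A     = {q}

interior: largest open inside A is {} (from {})
cl via duality: int({p,r}) = {p,r}, so X∖{p,r} = {q}
cl∖int = {q}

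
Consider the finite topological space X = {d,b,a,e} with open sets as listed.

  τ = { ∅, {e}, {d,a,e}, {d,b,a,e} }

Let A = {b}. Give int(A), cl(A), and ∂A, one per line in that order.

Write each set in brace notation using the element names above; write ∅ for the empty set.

U open, U⊆A: ∅. int(A) = ⋃ = ∅
X∖A={d,a,e}, int(X∖A)={d,a,e}, hence cl(A)={b}
∂A: remove int from cl → {b}

int(A) = ∅
cl(A)  = {b}
∂A     = {b}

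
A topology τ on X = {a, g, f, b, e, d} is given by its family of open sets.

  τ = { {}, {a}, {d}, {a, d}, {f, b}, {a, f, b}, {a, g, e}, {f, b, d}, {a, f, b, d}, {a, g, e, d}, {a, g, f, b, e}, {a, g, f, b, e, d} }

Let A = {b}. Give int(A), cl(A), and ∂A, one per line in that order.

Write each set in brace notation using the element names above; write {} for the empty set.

int(A) = {}
cl(A)  = {f, b}
∂A     = {f, b}

interior: largest open inside A is {} (from {})
cl via duality: int({a, g, f, e, d}) = {a, g, e, d}, so X∖{a, g, e, d} = {f, b}
cl∖int = {f, b}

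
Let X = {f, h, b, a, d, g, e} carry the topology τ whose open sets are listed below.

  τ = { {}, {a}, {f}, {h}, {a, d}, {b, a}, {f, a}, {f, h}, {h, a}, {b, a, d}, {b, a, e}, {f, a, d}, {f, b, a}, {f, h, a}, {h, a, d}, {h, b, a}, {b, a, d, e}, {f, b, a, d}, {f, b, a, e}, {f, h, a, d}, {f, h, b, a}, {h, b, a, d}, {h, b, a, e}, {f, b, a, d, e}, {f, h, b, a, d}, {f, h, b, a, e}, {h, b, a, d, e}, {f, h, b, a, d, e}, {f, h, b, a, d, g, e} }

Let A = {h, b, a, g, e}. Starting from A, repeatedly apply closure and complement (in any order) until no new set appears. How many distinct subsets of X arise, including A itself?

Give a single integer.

8

X∖A={f, d}, int(X∖A)={f}, hence cl(A)={h, b, a, d, g, e}
Orbit (k=closure, c=complement):
  1. A     = {h, b, a, g, e}
  2. kA    = {h, b, a, d, g, e}
  3. cA    = {f, d}
  4. ckA   = {f}
  5. kcA   = {f, d, g}
  6. kckA  = {f, g}
  7. ckcA  = {h, b, a, e}
  8. ckckA = {h, b, a, d, e}
(closed under both — stop)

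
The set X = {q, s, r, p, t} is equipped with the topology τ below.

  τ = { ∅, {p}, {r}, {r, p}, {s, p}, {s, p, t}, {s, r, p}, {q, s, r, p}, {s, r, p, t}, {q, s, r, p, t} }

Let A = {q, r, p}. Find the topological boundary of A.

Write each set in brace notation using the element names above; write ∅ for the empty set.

interior: largest open inside A is {r, p} (from ∅, {r}, {p}, {r, p})
cl via duality: int({s, t}) = ∅, so X∖∅ = {q, s, r, p, t}
cl∖int = {q, s, t}

{q, s, t}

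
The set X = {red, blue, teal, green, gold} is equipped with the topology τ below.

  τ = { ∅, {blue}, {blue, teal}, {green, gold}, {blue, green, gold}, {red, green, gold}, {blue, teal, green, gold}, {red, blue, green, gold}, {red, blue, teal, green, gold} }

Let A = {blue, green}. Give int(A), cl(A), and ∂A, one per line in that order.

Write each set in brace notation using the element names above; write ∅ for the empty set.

U open, U⊆A: ∅, {blue}. int(A) = ⋃ = {blue}
X∖A={red, teal, gold}, int(X∖A)=∅, hence cl(A)={red, blue, teal, green, gold}
∂A: remove int from cl → {red, teal, green, gold}

int(A) = {blue}
cl(A)  = {red, blue, teal, green, gold}
∂A     = {red, teal, green, gold}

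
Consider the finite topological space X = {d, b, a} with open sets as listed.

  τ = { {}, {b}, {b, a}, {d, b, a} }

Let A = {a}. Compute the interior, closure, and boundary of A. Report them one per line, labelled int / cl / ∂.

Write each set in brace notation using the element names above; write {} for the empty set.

int(A) = {}
cl(A)  = {d, a}
∂A     = {d, a}

opens ⊆ A: {}; union → int = {}
complement {d, b}; its interior {b}; cl(A) = X∖{b} = {d, a}
boundary = {d, a} ∖ {} = {d, a}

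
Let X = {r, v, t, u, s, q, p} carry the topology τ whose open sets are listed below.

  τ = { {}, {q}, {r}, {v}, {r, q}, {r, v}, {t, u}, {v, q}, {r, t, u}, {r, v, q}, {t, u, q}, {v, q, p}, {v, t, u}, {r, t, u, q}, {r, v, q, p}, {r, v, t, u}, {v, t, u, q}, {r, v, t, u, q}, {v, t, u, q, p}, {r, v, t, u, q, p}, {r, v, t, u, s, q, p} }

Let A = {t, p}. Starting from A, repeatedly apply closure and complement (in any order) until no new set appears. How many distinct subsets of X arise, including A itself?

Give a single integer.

10

X∖A={r, v, u, s, q}, int(X∖A)={r, v, q}, hence cl(A)={t, u, s, p}
Orbit (k=closure, c=complement):
  1. A     = {t, p}
  2. kA    = {t, u, s, p}
  3. cA    = {r, v, u, s, q}
  4. ckA   = {r, v, q}
  5. kcA   = {r, v, t, u, s, q, p}
  6. kckA  = {r, v, s, q, p}
  7. ckcA  = {}
  8. ckckA = {t, u}
  9. kckckA = {t, u, s}
  10. ckckckA = {r, v, q, p}
(closed under both — stop)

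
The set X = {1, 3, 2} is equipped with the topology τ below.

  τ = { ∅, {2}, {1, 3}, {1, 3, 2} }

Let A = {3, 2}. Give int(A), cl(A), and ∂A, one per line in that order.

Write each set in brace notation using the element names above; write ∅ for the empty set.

U open, U⊆A: ∅, {2}. int(A) = ⋃ = {2}
X∖A={1}, int(X∖A)=∅, hence cl(A)={1, 3, 2}
∂A: remove int from cl → {1, 3}

int(A) = {2}
cl(A)  = {1, 3, 2}
∂A     = {1, 3}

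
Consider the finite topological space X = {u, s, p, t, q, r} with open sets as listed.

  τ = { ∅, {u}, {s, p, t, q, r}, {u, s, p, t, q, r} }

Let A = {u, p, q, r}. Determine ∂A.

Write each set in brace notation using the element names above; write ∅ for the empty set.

interior: largest open inside A is {u} (from ∅, {u})
cl via duality: int({s, t}) = ∅, so X∖∅ = {u, s, p, t, q, r}
cl∖int = {s, p, t, q, r}

{s, p, t, q, r}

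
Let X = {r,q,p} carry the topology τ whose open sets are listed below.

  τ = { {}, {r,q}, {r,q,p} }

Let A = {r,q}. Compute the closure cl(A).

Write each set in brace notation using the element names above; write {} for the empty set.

{r,q,p}

cl via duality: int({p}) = {}, so X∖{} = {r,q,p}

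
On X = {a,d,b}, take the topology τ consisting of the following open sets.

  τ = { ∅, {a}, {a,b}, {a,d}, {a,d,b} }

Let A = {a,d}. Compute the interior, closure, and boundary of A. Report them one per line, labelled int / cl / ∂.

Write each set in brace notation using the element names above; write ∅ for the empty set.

open subsets of A: ∅, {a}, {a,d}; so int(A) = {a,d}
closure: X∖int(X∖A) = X∖∅ = {a,d,b}
∂A = {a,d,b} minus {a,d} = {b}

int(A) = {a,d}
cl(A)  = {a,d,b}
∂A     = {b}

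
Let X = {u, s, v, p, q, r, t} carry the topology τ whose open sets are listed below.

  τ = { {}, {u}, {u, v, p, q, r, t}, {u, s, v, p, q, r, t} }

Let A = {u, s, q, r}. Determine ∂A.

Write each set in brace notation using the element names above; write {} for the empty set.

{s, v, p, q, r, t}

open subsets of A: {}, {u}; so int(A) = {u}
closure: X∖int(X∖A) = X∖{} = {u, s, v, p, q, r, t}
∂A = {u, s, v, p, q, r, t} minus {u} = {s, v, p, q, r, t}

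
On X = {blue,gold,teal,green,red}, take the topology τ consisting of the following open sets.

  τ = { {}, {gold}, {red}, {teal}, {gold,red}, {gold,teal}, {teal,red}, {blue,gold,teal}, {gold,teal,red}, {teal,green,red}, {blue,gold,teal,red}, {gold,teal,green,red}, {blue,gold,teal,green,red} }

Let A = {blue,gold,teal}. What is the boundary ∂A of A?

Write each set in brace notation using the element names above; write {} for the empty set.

U open, U⊆A: {}, {gold}, {teal}, {gold,teal}, {blue,gold,teal}. int(A) = ⋃ = {blue,gold,teal}
X∖A={green,red}, int(X∖A)={red}, hence cl(A)={blue,gold,teal,green}
∂A: remove int from cl → {green}

{green}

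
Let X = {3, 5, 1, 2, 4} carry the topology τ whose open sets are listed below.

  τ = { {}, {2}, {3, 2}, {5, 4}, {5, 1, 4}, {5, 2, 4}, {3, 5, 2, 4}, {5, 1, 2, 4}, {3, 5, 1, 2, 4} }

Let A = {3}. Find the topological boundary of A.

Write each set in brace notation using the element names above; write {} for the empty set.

opens ⊆ A: {}; union → int = {}
complement {5, 1, 2, 4}; its interior {5, 1, 2, 4}; cl(A) = X∖{5, 1, 2, 4} = {3}
boundary = {3} ∖ {} = {3}

{3}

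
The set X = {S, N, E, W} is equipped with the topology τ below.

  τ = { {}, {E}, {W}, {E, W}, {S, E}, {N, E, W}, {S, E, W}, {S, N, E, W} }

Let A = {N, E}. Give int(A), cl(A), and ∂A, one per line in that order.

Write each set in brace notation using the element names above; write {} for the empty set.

int(A) = {E}
cl(A)  = {S, N, E}
∂A     = {S, N}

interior: largest open inside A is {E} (from {}, {E})
cl via duality: int({S, W}) = {W}, so X∖{W} = {S, N, E}
cl∖int = {S, N}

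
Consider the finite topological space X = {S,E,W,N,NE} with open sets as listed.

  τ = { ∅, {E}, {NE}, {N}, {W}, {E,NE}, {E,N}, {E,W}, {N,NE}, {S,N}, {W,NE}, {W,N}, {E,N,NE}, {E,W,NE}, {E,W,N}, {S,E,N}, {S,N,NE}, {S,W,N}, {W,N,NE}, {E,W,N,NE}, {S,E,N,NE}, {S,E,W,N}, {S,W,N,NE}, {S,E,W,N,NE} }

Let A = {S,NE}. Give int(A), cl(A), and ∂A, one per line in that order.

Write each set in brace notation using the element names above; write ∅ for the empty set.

open subsets of A: ∅, {NE}; so int(A) = {NE}
closure: X∖int(X∖A) = X∖{E,W,N} = {S,NE}
∂A = {S,NE} minus {NE} = {S}

int(A) = {NE}
cl(A)  = {S,NE}
∂A     = {S}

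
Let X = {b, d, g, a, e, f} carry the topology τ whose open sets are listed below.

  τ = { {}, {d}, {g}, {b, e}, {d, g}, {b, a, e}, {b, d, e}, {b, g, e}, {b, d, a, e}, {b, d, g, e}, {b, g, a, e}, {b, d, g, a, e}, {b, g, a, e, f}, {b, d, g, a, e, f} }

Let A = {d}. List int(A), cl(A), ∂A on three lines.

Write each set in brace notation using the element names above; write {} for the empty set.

int(A) = {d}
cl(A)  = {d}
∂A     = {}

interior: largest open inside A is {d} (from {}, {d})
cl via duality: int({b, g, a, e, f}) = {b, g, a, e, f}, so X∖{b, g, a, e, f} = {d}
cl∖int = {}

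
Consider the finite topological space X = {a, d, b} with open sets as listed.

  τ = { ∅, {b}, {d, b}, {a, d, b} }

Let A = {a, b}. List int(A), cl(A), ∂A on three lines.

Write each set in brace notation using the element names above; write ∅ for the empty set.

open subsets of A: ∅, {b}; so int(A) = {b}
closure: X∖int(X∖A) = X∖∅ = {a, d, b}
∂A = {a, d, b} minus {b} = {a, d}

int(A) = {b}
cl(A)  = {a, d, b}
∂A     = {a, d}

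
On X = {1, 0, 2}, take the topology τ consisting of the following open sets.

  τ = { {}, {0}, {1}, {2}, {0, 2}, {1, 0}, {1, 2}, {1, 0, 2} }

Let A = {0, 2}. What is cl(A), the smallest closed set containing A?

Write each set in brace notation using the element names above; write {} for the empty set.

{0, 2}

X∖A={1}, int(X∖A)={1}, hence cl(A)={0, 2}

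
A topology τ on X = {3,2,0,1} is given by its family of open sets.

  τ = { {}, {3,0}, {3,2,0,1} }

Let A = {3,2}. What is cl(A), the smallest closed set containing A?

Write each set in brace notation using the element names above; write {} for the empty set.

X∖A={0,1}, int(X∖A)={}, hence cl(A)={3,2,0,1}

{3,2,0,1}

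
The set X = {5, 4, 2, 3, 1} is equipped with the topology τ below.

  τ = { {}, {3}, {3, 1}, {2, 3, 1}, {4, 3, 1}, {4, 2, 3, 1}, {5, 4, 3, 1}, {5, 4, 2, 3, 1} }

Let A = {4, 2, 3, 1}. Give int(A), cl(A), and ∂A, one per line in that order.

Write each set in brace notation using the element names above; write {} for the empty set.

opens ⊆ A: {}, {3}, {3, 1}, {4, 3, 1}, {2, 3, 1}, {4, 2, 3, 1}; union → int = {4, 2, 3, 1}
complement {5}; its interior {}; cl(A) = X∖{} = {5, 4, 2, 3, 1}
boundary = {5, 4, 2, 3, 1} ∖ {4, 2, 3, 1} = {5}

int(A) = {4, 2, 3, 1}
cl(A)  = {5, 4, 2, 3, 1}
∂A     = {5}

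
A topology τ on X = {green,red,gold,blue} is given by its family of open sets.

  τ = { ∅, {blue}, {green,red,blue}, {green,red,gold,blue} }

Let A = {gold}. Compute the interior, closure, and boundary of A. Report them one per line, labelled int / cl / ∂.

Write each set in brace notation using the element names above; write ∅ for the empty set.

open subsets of A: ∅; so int(A) = ∅
closure: X∖int(X∖A) = X∖{green,red,blue} = {gold}
∂A = {gold} minus ∅ = {gold}

int(A) = ∅
cl(A)  = {gold}
∂A     = {gold}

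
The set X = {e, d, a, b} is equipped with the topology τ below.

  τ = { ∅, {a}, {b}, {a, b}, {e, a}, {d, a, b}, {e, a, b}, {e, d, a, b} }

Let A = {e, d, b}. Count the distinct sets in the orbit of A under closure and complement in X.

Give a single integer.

6

closure: X∖int(X∖A) = X∖{a} = {e, d, b}
Let k=closure and c=complement:
  1. A     = {e, d, b}
  2. cA    = {a}
  3. kcA   = {e, d, a}
  4. ckcA  = {b}
  5. kckcA = {d, b}
  6. ckckcA = {e, a}
— saturated at 6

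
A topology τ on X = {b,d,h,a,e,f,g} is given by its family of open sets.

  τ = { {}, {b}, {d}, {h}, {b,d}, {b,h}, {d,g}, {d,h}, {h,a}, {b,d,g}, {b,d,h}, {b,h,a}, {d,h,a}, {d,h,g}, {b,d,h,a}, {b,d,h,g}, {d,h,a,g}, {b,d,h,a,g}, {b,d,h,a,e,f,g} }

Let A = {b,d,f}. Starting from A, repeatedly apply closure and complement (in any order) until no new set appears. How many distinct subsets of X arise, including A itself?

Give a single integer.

cl via duality: int({h,a,e,g}) = {h,a}, so X∖{h,a} = {b,d,e,f,g}
Write k for closure, c for complement:
  1. A     = {b,d,f}
  2. kA    = {b,d,e,f,g}
  3. cA    = {h,a,e,g}
  4. ckA   = {h,a}
  5. kcA   = {h,a,e,f,g}
  6. kckA  = {h,a,e,f}
  7. ckcA  = {b,d}
  8. ckckA = {b,d,g}
applying k or c yields no new set

8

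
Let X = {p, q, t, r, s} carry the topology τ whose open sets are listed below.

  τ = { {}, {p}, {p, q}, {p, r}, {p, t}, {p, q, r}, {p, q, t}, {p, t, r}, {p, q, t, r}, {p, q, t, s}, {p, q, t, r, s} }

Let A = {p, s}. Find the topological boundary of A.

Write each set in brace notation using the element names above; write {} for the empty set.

opens ⊆ A: {}, {p}; union → int = {p}
complement {q, t, r}; its interior {}; cl(A) = X∖{} = {p, q, t, r, s}
boundary = {p, q, t, r, s} ∖ {p} = {q, t, r, s}

{q, t, r, s}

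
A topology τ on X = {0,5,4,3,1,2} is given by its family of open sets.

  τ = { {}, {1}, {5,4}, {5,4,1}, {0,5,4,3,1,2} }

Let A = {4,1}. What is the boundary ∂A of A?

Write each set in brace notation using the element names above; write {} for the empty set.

open subsets of A: {}, {1}; so int(A) = {1}
closure: X∖int(X∖A) = X∖{} = {0,5,4,3,1,2}
∂A = {0,5,4,3,1,2} minus {1} = {0,5,4,3,2}

{0,5,4,3,2}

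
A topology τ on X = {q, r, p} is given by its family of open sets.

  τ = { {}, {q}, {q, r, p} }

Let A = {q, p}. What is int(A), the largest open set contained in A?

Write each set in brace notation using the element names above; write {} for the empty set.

{q}

open subsets of A: {}, {q}; so int(A) = {q}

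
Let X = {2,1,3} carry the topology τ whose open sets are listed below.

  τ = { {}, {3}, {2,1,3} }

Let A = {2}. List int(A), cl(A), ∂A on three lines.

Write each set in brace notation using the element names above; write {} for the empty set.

open subsets of A: {}; so int(A) = {}
closure: X∖int(X∖A) = X∖{3} = {2,1}
∂A = {2,1} minus {} = {2,1}

int(A) = {}
cl(A)  = {2,1}
∂A     = {2,1}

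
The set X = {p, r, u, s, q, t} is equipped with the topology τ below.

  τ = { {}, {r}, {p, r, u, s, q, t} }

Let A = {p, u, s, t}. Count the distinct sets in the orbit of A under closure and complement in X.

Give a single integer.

X∖A={r, q}, int(X∖A)={r}, hence cl(A)={p, u, s, q, t}
Orbit (k=closure, c=complement):
  1. A     = {p, u, s, t}
  2. kA    = {p, u, s, q, t}
  3. cA    = {r, q}
  4. ckA   = {r}
  5. kcA   = {p, r, u, s, q, t}
  6. ckcA  = {}
(closed under both — stop)

6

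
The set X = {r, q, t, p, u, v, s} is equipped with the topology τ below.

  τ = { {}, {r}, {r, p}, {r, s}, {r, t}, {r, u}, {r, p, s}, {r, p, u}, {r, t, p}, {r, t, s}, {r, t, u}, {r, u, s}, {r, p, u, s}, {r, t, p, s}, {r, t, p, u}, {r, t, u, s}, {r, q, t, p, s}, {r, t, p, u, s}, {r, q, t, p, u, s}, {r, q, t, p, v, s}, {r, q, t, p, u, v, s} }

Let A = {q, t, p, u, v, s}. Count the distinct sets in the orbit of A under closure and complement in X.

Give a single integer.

4

complement {r}; its interior {r}; cl(A) = X∖{r} = {q, t, p, u, v, s}
With k = closure, c = complement:
  1. A     = {q, t, p, u, v, s}
  2. cA    = {r}
  3. kcA   = {r, q, t, p, u, v, s}
  4. ckcA  = {}
k, c of each give nothing new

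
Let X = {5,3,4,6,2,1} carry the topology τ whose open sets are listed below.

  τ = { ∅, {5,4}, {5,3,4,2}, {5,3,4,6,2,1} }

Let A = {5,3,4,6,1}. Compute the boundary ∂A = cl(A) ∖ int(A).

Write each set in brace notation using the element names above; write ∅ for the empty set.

interior: largest open inside A is {5,4} (from ∅, {5,4})
cl via duality: int({2}) = ∅, so X∖∅ = {5,3,4,6,2,1}
cl∖int = {3,6,2,1}

{3,6,2,1}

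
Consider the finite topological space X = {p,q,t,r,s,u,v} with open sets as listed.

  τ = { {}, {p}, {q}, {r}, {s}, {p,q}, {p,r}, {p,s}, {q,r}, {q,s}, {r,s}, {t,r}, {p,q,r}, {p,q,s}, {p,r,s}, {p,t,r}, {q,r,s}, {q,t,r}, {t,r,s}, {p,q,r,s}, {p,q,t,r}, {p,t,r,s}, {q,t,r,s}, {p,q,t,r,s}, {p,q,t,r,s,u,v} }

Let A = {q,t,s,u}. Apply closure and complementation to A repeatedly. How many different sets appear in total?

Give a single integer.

8

complement {p,r,v}; its interior {p,r}; cl(A) = X∖{p,r} = {q,t,s,u,v}
With k = closure, c = complement:
  1. A     = {q,t,s,u}
  2. kA    = {q,t,s,u,v}
  3. cA    = {p,r,v}
  4. ckA   = {p,r}
  5. kcA   = {p,t,r,u,v}
  6. ckcA  = {q,s}
  7. kckcA = {q,s,u,v}
  8. ckckcA = {p,t,r}
k, c of each give nothing new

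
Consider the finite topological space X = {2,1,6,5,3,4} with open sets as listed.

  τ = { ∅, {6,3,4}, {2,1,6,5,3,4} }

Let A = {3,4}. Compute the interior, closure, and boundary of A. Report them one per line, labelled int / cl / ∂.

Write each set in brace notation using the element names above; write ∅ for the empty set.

int(A) = ∅
cl(A)  = {2,1,6,5,3,4}
∂A     = {2,1,6,5,3,4}

opens ⊆ A: ∅; union → int = ∅
complement {2,1,6,5}; its interior ∅; cl(A) = X∖∅ = {2,1,6,5,3,4}
boundary = {2,1,6,5,3,4} ∖ ∅ = {2,1,6,5,3,4}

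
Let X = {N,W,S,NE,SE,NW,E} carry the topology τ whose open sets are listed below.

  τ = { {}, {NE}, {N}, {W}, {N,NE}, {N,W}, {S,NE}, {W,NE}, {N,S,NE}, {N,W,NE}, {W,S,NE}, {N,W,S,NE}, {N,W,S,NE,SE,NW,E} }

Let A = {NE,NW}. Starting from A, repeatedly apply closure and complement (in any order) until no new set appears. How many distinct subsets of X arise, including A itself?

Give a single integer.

closure: X∖int(X∖A) = X∖{N,W} = {S,NE,SE,NW,E}
Let k=closure and c=complement:
  1. A     = {NE,NW}
  2. kA    = {S,NE,SE,NW,E}
  3. cA    = {N,W,S,SE,E}
  4. ckA   = {N,W}
  5. kcA   = {N,W,S,SE,NW,E}
  6. kckA  = {N,W,SE,NW,E}
  7. ckcA  = {NE}
  8. ckckA = {S,NE}
— saturated at 8

8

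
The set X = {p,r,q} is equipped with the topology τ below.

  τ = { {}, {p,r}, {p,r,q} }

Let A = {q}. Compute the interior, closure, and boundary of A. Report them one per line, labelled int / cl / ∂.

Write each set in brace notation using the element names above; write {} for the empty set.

int(A) = {}
cl(A)  = {q}
∂A     = {q}

opens ⊆ A: {}; union → int = {}
complement {p,r}; its interior {p,r}; cl(A) = X∖{p,r} = {q}
boundary = {q} ∖ {} = {q}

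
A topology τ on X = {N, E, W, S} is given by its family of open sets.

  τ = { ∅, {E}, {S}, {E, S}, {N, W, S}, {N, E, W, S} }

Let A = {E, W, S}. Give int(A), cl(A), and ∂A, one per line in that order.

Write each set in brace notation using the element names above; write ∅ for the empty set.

int(A) = {E, S}
cl(A)  = {N, E, W, S}
∂A     = {N, W}

open subsets of A: ∅, {E}, {S}, {E, S}; so int(A) = {E, S}
closure: X∖int(X∖A) = X∖∅ = {N, E, W, S}
∂A = {N, E, W, S} minus {E, S} = {N, W}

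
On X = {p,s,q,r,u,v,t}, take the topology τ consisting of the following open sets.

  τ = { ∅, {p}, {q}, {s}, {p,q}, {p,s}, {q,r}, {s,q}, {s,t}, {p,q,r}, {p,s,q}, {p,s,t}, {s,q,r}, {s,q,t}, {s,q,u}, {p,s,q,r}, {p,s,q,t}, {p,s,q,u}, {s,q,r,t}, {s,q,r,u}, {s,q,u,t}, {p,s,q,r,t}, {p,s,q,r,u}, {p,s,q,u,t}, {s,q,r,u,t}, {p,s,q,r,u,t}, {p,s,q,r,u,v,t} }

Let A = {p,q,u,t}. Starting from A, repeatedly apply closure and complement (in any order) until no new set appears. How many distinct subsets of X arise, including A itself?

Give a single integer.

X∖A={s,r,v}, int(X∖A)={s}, hence cl(A)={p,q,r,u,v,t}
Orbit (k=closure, c=complement):
  1. A     = {p,q,u,t}
  2. kA    = {p,q,r,u,v,t}
  3. cA    = {s,r,v}
  4. ckA   = {s}
  5. kcA   = {s,r,u,v,t}
  6. kckA  = {s,u,v,t}
  7. ckcA  = {p,q}
  8. ckckA = {p,q,r}
  9. kckcA = {p,q,r,u,v}
  10. ckckcA = {s,t}
(closed under both — stop)

10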